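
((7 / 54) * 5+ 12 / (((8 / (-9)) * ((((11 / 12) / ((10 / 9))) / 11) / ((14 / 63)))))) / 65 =-425 / 702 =-0.61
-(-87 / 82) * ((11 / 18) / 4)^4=424589 / 734552064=0.00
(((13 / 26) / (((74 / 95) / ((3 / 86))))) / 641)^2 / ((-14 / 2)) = -0.00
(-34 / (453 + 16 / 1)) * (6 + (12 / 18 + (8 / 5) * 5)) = -1496 / 1407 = -1.06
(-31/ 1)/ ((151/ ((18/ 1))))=-558/ 151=-3.70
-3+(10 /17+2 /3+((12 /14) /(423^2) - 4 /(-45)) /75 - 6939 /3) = -6160850351878 /2661568875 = -2314.74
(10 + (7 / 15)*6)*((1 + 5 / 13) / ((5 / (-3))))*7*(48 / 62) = -57.63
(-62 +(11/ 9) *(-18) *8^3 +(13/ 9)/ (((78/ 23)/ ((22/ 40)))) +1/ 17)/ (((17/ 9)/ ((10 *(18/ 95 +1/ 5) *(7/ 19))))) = -53856454561/ 6259740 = -8603.62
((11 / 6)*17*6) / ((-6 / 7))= -1309 / 6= -218.17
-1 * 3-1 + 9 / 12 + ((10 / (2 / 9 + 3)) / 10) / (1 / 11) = 19 / 116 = 0.16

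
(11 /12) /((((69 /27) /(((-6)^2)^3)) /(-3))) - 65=-1156231 /23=-50270.91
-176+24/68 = -2986/17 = -175.65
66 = 66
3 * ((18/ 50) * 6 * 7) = 1134/ 25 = 45.36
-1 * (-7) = 7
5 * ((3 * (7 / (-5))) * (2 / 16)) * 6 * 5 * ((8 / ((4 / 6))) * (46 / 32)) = -21735 / 16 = -1358.44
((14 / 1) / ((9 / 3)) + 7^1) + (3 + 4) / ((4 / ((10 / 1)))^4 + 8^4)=89613685 / 7680048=11.67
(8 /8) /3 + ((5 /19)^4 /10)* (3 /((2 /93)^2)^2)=84160021397 /12510816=6726.98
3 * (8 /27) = 8 /9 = 0.89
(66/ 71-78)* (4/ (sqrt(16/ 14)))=-5472* sqrt(14)/ 71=-288.37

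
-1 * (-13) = 13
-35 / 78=-0.45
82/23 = 3.57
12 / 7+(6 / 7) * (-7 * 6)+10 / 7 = -230 / 7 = -32.86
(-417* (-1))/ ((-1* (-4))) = 417/ 4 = 104.25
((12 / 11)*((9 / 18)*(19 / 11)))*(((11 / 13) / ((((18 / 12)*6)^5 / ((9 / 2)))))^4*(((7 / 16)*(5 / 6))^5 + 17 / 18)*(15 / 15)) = 17824753979681 / 1150743307303469475524285300736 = 0.00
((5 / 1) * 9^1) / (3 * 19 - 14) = 45 / 43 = 1.05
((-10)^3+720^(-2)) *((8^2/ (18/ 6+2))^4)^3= -19342813076521541.50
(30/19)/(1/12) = 360/19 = 18.95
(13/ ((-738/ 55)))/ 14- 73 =-754951/ 10332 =-73.07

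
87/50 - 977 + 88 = -44363/50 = -887.26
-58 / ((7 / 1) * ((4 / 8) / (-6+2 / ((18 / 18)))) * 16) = 29 / 7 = 4.14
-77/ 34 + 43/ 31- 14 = -15681/ 1054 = -14.88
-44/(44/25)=-25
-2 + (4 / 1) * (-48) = -194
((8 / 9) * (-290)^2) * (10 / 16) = 420500 / 9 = 46722.22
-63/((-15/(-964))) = -4048.80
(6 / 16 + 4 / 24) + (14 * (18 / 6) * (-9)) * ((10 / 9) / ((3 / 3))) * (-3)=1260.54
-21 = -21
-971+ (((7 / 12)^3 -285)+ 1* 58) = -2069801 / 1728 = -1197.80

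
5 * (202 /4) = 505 /2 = 252.50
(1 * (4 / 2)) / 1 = 2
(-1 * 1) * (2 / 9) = -2 / 9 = -0.22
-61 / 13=-4.69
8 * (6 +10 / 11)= 608 / 11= 55.27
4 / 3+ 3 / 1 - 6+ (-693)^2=1440742 / 3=480247.33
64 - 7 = 57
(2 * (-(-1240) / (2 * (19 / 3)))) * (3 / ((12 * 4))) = 465 / 38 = 12.24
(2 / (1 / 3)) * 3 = 18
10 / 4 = 2.50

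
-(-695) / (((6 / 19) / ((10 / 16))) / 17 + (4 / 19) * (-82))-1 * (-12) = -788441 / 27832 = -28.33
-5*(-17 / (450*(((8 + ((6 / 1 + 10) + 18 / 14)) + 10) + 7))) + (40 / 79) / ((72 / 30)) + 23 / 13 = 54299093 / 27359280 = 1.98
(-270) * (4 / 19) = -1080 / 19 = -56.84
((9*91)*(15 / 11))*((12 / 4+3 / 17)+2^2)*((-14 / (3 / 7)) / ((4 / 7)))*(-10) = 856796850 / 187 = 4581801.34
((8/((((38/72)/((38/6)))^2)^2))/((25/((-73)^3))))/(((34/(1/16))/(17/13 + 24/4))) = -38316618432/1105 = -34675672.79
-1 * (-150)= 150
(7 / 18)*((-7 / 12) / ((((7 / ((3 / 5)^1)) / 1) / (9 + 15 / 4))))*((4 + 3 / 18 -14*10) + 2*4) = 31.69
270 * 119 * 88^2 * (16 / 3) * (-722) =-958102548480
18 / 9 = 2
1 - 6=-5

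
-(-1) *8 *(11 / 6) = 44 / 3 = 14.67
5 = 5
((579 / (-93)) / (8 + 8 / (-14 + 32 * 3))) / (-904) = 7913 / 9303968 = 0.00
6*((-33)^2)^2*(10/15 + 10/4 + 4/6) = 27276183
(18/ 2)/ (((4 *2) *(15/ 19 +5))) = 171/ 880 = 0.19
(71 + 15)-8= 78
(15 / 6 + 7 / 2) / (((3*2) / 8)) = 8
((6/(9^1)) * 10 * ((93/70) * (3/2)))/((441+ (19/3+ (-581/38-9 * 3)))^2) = 1208628/14924914375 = 0.00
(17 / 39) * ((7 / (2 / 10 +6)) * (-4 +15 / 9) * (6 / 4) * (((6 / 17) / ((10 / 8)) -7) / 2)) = 27979 / 4836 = 5.79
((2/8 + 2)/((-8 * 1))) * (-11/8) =99/256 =0.39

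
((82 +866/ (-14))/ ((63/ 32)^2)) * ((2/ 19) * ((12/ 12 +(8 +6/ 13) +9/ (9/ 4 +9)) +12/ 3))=9914368/ 1270815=7.80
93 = 93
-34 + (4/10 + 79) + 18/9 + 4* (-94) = -1643/5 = -328.60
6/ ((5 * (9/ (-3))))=-2/ 5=-0.40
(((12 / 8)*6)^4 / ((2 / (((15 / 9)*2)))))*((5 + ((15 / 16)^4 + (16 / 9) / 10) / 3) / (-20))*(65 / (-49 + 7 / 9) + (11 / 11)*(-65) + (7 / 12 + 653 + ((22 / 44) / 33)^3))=-1033986988628969349 / 605714120704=-1707054.46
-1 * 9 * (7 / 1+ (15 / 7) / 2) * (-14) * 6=6102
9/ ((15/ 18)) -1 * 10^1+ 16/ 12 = 32/ 15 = 2.13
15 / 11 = 1.36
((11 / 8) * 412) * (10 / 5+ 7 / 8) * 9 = 234531 / 16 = 14658.19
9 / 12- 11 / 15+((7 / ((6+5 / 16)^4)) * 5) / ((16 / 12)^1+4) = 129865201 / 6243624060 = 0.02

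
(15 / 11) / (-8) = -15 / 88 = -0.17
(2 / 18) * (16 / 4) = 4 / 9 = 0.44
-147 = -147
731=731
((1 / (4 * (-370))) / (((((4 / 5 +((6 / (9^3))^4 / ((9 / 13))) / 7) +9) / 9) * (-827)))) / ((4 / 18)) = 17793060798303 / 5269736988360308368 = 0.00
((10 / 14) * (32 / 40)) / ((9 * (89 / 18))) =8 / 623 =0.01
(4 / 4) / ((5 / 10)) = 2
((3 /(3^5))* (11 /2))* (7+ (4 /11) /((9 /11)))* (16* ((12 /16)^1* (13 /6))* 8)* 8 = 613184 /729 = 841.13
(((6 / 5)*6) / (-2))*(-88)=1584 / 5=316.80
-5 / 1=-5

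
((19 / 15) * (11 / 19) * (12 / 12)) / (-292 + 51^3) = 11 / 1985385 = 0.00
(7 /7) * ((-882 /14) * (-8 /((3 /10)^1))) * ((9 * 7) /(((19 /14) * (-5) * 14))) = -21168 /19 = -1114.11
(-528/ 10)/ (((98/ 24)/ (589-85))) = -228096/ 35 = -6517.03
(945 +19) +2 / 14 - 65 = 6294 / 7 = 899.14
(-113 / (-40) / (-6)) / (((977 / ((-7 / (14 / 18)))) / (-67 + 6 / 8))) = -17967 / 62528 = -0.29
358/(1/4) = 1432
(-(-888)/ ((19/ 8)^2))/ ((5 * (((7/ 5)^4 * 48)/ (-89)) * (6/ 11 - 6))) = 2.79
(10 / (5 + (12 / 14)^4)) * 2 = 48020 / 13301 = 3.61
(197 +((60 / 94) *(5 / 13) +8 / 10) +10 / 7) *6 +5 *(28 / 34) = 436603756 / 363545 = 1200.96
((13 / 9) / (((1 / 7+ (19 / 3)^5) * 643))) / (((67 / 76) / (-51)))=-2380833 / 186680053954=-0.00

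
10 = 10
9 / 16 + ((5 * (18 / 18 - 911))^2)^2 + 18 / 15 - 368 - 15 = 34287480499969501 / 80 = 428593506249618.76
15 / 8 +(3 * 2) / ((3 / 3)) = 63 / 8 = 7.88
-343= -343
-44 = -44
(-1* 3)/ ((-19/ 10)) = 30/ 19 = 1.58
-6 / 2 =-3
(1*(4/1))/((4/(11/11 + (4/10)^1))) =7/5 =1.40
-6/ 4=-3/ 2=-1.50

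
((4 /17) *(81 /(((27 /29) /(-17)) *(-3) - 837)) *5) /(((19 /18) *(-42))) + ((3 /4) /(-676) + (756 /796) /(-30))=-2064000063 /68346263440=-0.03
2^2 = 4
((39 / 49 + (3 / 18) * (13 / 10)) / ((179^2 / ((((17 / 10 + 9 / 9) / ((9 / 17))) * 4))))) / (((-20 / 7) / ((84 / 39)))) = -3893 / 8010250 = -0.00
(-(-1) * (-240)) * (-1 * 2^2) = 960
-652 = -652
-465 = -465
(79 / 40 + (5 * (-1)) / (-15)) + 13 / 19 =6823 / 2280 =2.99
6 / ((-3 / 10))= -20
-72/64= -9/8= -1.12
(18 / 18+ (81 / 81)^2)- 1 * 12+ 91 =81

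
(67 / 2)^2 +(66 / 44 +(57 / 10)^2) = 28906 / 25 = 1156.24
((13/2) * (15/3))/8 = 65/16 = 4.06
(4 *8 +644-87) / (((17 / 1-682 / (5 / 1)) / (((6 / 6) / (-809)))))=0.01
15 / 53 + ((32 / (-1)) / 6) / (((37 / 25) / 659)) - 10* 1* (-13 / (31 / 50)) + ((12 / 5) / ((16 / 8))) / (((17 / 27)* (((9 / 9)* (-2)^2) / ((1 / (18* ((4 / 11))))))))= -536914956673 / 248027280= -2164.74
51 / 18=17 / 6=2.83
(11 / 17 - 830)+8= -13963 / 17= -821.35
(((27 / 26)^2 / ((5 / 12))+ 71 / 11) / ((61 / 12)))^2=1017322373376 / 321483330025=3.16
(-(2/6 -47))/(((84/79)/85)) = 33575/9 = 3730.56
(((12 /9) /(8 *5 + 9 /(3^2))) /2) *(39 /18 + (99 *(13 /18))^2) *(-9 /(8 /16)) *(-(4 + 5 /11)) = 3007277 /451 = 6668.02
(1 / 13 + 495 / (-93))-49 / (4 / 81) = -1607963 / 1612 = -997.50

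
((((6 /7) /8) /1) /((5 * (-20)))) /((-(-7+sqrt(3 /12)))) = -3 /18200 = -0.00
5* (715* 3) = 10725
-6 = -6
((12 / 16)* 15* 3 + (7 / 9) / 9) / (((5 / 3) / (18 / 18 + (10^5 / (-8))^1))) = -253752.85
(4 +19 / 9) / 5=11 / 9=1.22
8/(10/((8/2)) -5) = -16/5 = -3.20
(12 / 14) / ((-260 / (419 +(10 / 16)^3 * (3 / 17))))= -10942053 / 7920640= -1.38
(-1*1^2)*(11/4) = -11/4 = -2.75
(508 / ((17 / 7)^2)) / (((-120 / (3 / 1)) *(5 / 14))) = -43561 / 7225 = -6.03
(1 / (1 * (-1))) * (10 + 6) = -16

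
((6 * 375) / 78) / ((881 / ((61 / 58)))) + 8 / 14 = 2817221 / 4649918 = 0.61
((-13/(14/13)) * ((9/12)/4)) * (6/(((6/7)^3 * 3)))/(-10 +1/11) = 91091/125568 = 0.73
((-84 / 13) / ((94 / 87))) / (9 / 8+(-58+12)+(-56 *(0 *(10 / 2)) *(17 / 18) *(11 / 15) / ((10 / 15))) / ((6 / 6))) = 29232 / 219349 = 0.13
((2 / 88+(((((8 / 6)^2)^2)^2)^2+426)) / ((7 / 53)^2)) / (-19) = -2797453173388721 / 1763365879044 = -1586.43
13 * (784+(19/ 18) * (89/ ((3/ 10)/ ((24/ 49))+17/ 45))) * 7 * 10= 570235120/ 713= 799768.75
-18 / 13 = -1.38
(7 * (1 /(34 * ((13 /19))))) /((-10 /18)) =-0.54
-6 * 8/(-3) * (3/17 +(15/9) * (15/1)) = 6848/17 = 402.82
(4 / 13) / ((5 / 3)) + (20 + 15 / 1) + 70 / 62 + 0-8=57052 / 2015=28.31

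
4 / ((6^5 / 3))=1 / 648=0.00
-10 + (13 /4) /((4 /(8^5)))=26614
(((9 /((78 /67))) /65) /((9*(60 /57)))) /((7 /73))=92929 /709800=0.13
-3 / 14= -0.21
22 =22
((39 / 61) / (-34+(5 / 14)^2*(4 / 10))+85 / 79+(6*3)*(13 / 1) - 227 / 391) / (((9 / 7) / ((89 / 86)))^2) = 95084724110525947 / 625917588498018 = 151.91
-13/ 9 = -1.44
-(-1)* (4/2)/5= 2/5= 0.40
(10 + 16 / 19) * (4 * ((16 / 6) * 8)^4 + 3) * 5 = 69122380210 / 1539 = 44913827.30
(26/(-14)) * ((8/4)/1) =-26/7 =-3.71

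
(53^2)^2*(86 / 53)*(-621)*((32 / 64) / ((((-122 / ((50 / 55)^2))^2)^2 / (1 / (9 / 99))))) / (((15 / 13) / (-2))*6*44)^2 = -388803916515625 / 97943306447709393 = -0.00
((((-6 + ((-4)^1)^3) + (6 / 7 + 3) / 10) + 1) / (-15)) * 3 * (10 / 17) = 4803 / 595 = 8.07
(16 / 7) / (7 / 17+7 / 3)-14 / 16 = -0.04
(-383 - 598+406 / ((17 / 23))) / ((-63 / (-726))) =-1776038 / 357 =-4974.90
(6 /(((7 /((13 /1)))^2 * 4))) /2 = 507 /196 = 2.59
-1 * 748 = -748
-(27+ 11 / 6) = -173 / 6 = -28.83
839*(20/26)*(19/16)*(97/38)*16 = 406915/13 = 31301.15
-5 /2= -2.50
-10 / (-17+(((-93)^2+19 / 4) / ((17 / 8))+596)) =-170 / 79073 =-0.00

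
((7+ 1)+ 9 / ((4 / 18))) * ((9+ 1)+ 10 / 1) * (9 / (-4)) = -4365 / 2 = -2182.50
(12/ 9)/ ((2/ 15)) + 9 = 19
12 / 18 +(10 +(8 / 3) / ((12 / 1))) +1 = 107 / 9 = 11.89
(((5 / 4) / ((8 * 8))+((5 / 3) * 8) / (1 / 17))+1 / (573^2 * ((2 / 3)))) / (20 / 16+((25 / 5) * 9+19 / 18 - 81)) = -19053479469 / 2832092992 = -6.73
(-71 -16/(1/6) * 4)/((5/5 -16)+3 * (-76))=1.87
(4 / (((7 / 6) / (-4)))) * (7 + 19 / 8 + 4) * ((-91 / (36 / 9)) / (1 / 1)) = 4173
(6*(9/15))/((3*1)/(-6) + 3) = 36/25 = 1.44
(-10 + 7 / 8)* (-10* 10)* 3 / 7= 5475 / 14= 391.07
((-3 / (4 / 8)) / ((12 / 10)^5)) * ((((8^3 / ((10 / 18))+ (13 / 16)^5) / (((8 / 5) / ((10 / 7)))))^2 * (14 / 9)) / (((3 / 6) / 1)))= -1825359702483482572578125 / 359091701538619392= -5083268.97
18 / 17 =1.06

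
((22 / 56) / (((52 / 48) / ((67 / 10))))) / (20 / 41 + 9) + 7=2568581 / 353990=7.26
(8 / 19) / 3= 8 / 57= 0.14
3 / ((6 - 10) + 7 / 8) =-24 / 25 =-0.96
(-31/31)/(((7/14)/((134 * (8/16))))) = -134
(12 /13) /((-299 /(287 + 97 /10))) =-774 /845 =-0.92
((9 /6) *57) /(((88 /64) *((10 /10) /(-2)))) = -124.36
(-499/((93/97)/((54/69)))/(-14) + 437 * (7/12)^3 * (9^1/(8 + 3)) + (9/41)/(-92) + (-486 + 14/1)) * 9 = -482232076257/144060224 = -3347.43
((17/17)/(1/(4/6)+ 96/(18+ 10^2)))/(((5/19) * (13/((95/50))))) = 21299/88725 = 0.24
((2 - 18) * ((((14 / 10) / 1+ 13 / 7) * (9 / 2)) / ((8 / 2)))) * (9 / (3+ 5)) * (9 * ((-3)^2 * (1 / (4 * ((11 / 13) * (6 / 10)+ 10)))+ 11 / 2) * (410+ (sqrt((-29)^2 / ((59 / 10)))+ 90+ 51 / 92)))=-29872541496033 / 17594080 - 18811832607 * sqrt(590) / 11283160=-1738371.92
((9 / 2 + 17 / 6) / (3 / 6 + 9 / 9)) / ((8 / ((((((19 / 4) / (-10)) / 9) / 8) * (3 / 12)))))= -209 / 207360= -0.00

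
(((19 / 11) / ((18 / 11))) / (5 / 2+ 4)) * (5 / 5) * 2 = 38 / 117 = 0.32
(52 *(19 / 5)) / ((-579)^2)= 988 / 1676205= 0.00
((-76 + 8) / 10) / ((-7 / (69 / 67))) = 2346 / 2345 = 1.00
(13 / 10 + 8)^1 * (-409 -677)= -10099.80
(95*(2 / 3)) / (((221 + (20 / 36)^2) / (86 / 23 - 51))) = -2788155 / 206149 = -13.52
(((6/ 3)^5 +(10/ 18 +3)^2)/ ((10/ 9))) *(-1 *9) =-1808/ 5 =-361.60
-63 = -63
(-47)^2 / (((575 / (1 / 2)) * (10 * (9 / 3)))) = 2209 / 34500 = 0.06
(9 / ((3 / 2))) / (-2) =-3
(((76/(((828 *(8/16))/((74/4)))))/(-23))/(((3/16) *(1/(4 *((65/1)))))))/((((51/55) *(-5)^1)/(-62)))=-1994495360/728433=-2738.06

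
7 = 7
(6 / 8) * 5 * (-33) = -495 / 4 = -123.75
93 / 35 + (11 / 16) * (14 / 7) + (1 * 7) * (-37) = -71391 / 280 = -254.97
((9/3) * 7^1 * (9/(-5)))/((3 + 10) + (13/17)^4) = -2.83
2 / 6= 0.33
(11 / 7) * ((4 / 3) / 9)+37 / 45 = 997 / 945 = 1.06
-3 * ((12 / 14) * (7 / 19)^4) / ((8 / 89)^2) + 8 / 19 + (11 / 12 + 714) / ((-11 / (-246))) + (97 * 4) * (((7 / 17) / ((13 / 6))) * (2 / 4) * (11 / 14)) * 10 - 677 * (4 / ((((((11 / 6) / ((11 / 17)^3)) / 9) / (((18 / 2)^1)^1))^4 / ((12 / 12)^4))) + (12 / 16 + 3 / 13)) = -19306949794474148466290005182921 / 347446127957018070693856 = -55568182.35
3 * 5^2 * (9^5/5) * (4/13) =272533.85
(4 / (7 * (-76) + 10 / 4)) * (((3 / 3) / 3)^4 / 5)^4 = -8 / 28491548461875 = -0.00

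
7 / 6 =1.17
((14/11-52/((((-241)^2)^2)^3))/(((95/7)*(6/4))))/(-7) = -358295445407064844607236788108/40116293619683867422988833282645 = -0.01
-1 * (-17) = 17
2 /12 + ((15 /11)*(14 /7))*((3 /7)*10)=5477 /462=11.85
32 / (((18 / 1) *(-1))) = -16 / 9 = -1.78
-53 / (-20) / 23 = 53 / 460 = 0.12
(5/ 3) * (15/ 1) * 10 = 250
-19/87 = -0.22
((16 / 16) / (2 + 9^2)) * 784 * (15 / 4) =2940 / 83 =35.42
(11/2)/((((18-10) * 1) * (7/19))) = 209/112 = 1.87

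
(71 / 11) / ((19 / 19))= 71 / 11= 6.45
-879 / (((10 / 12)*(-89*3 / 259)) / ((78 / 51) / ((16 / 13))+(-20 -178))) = -6091980699 / 30260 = -201321.24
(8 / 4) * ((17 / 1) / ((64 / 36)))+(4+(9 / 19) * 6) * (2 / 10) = 20.49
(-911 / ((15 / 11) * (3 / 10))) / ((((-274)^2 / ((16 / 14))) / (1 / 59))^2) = -80168 / 540785304453681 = -0.00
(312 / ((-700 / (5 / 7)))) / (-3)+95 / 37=24237 / 9065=2.67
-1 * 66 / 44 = -3 / 2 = -1.50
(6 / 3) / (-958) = -1 / 479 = -0.00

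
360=360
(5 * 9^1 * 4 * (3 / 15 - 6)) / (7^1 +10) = -1044 / 17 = -61.41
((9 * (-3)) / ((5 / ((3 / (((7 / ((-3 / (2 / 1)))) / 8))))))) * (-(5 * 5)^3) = -3037500 / 7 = -433928.57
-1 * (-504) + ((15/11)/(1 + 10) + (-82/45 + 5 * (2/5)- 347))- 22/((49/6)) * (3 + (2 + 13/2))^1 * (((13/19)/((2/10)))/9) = 737713598/5069295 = 145.53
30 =30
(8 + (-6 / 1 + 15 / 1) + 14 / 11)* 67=13467 / 11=1224.27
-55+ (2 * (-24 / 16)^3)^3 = -23203 / 64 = -362.55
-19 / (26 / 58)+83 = 528 / 13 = 40.62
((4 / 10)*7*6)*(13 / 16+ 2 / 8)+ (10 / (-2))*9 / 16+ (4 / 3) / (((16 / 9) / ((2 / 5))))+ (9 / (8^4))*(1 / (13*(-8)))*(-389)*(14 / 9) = 16347439 / 1064960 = 15.35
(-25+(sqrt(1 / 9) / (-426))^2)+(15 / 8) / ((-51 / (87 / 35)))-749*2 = -592058508305 / 388721592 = -1523.09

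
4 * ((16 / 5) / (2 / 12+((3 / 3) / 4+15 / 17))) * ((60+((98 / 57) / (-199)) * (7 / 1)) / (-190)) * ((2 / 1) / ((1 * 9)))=-2958898688 / 4283400375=-0.69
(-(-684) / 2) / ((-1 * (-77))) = 342 / 77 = 4.44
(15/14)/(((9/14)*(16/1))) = 5/48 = 0.10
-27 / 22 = -1.23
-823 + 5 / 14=-11517 / 14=-822.64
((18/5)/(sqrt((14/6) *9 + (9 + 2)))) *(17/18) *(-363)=-6171 *sqrt(2)/40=-218.18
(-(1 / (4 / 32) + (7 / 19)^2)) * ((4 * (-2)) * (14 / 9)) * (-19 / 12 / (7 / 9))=-3916 / 19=-206.11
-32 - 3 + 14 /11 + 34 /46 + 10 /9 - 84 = -263852 /2277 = -115.88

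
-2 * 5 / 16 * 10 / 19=-25 / 76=-0.33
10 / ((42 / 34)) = 170 / 21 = 8.10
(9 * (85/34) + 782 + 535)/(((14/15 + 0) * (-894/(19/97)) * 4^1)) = -254505/3237472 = -0.08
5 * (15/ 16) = 75/ 16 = 4.69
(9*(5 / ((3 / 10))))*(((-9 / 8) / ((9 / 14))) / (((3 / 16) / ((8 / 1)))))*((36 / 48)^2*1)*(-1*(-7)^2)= 308700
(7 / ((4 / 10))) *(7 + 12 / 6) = 315 / 2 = 157.50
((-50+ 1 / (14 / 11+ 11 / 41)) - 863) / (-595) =634084 / 413525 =1.53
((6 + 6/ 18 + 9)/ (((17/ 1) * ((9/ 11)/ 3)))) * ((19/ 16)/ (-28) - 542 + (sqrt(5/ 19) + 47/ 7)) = -8668033/ 4896 + 506 * sqrt(95)/ 2907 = -1768.74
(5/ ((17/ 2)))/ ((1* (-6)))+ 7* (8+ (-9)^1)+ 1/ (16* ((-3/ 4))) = -1465/ 204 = -7.18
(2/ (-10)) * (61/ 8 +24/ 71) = -4523/ 2840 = -1.59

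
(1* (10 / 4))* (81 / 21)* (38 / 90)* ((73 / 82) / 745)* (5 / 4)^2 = 20805 / 2736832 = 0.01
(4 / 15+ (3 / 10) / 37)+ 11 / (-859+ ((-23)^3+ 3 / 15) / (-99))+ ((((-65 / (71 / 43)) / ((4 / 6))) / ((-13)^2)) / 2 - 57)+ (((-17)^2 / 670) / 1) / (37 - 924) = -56.92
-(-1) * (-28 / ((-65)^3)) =28 / 274625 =0.00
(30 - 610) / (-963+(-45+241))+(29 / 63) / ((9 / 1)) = 351103 / 434889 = 0.81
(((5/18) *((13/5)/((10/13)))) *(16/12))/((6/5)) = 169/162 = 1.04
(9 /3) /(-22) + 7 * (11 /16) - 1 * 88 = -14665 /176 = -83.32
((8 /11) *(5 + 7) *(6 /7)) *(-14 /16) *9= -648 /11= -58.91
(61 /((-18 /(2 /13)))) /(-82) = 61 /9594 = 0.01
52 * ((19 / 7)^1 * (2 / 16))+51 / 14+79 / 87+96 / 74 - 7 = 371593 / 22533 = 16.49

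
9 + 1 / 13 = 9.08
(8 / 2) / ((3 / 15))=20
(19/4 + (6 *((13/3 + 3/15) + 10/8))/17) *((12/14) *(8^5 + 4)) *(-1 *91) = -1475575686/85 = -17359713.95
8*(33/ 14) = 132/ 7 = 18.86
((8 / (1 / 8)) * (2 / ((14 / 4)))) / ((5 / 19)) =4864 / 35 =138.97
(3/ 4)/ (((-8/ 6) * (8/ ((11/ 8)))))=-0.10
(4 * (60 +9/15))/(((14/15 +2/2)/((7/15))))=8484/145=58.51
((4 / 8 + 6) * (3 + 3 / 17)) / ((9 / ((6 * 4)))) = 936 / 17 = 55.06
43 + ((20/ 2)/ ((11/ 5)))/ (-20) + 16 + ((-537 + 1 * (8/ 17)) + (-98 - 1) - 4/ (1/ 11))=-232163/ 374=-620.76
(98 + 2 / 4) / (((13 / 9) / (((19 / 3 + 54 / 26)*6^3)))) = 20935584 / 169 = 123879.20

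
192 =192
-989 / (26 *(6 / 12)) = -989 / 13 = -76.08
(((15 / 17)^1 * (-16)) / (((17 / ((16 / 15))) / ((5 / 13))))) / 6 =-640 / 11271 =-0.06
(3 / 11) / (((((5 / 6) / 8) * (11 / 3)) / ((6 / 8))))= 324 / 605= 0.54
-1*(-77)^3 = 456533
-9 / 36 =-1 / 4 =-0.25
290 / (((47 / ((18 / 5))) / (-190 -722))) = -952128 / 47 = -20258.04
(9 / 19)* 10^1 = 90 / 19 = 4.74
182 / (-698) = -91 / 349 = -0.26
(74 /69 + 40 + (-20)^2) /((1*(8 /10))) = 551.34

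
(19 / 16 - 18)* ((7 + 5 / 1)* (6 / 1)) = -2421 / 2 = -1210.50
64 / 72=8 / 9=0.89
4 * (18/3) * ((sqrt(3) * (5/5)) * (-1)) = -24 * sqrt(3) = -41.57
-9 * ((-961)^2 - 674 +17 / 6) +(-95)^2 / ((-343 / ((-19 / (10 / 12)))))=-5697263331 / 686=-8305048.59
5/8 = 0.62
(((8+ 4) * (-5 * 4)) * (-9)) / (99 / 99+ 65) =360 / 11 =32.73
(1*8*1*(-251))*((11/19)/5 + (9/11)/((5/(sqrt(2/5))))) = -22088/95 - 18072*sqrt(10)/275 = -440.32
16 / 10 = 8 / 5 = 1.60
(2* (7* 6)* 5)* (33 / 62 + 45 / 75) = 14742 / 31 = 475.55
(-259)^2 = 67081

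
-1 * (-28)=28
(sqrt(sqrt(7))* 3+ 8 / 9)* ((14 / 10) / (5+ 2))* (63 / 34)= 28 / 85+ 189* 7^(1 / 4) / 170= 2.14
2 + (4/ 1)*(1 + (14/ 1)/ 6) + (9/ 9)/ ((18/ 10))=143/ 9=15.89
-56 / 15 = -3.73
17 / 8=2.12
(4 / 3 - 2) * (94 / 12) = -47 / 9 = -5.22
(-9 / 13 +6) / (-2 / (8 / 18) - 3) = -46 / 65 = -0.71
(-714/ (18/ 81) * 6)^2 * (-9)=-3344771556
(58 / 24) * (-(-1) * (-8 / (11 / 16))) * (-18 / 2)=2784 / 11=253.09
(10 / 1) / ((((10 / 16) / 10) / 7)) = 1120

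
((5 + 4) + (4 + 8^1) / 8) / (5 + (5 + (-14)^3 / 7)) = -21 / 764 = -0.03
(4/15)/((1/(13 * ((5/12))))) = 13/9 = 1.44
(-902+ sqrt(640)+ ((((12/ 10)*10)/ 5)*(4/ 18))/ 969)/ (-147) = 13110562/ 2136645 -8*sqrt(10)/ 147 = 5.96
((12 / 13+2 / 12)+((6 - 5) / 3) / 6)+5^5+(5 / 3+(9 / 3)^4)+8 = 376367 / 117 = 3216.81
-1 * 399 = -399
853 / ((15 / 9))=2559 / 5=511.80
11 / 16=0.69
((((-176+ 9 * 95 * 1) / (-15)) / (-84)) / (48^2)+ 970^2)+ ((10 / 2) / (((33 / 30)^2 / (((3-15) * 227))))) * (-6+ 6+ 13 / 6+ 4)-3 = 43732031996377 / 50181120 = 871483.78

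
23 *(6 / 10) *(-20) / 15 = -18.40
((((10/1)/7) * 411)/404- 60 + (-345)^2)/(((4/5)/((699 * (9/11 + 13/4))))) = 105238375356825/248864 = 422875045.63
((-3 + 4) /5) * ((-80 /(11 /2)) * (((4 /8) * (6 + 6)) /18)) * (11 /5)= -32 /15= -2.13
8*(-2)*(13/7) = -208/7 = -29.71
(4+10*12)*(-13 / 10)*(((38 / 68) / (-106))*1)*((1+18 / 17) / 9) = 53599 / 275706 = 0.19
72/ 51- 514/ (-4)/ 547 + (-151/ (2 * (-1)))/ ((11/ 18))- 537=-84246829/ 204578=-411.81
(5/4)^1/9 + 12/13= 497/468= 1.06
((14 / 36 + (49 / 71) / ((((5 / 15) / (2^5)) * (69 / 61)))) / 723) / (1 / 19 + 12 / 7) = 46100327 / 998837514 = 0.05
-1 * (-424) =424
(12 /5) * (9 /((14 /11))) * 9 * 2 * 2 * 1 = 21384 /35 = 610.97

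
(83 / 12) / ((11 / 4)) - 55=-1732 / 33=-52.48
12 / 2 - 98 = -92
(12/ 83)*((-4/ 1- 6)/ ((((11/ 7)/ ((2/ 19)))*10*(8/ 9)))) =-189/ 17347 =-0.01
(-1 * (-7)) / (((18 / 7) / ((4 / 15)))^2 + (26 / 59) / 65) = 404740 / 5376767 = 0.08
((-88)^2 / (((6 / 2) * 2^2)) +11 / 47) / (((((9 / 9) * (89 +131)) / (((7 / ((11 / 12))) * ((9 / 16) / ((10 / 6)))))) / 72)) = 544.52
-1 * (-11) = 11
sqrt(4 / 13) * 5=10 * sqrt(13) / 13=2.77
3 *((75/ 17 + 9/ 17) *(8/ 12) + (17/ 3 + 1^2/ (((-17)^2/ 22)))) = 7835/ 289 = 27.11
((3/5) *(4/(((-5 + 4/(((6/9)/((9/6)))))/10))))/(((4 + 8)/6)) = 3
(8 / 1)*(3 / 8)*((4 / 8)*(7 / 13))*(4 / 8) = 21 / 52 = 0.40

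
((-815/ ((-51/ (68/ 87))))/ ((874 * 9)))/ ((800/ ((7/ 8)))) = 1141/ 656968320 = 0.00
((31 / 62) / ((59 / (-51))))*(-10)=4.32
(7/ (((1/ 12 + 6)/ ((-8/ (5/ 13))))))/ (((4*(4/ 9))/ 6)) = -29484/ 365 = -80.78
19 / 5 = 3.80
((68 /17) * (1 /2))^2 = 4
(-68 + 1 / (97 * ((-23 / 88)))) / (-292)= 37949 / 162863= 0.23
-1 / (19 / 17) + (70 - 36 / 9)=1237 / 19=65.11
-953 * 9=-8577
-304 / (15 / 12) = -1216 / 5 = -243.20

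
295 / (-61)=-295 / 61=-4.84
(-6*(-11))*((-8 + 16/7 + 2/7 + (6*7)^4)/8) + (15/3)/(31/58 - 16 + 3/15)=25671446.89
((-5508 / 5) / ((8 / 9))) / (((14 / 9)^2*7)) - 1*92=-2266073 / 13720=-165.17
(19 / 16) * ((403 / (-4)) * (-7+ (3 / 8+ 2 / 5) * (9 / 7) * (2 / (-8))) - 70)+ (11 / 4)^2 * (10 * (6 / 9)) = 179467949 / 215040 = 834.58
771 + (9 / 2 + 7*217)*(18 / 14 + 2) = 80875 / 14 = 5776.79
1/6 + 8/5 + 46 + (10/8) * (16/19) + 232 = 280.82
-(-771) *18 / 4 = 6939 / 2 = 3469.50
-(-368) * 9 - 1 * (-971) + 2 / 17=4283.12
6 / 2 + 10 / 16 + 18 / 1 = 173 / 8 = 21.62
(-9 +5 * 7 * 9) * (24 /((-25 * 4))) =-1836 /25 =-73.44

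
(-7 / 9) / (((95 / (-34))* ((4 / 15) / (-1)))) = -119 / 114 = -1.04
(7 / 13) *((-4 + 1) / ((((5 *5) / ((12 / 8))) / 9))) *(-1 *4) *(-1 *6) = -6804 / 325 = -20.94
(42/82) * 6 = 126/41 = 3.07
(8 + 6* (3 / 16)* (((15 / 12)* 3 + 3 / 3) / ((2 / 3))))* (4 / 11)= 1025 / 176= 5.82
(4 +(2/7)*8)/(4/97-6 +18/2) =4268/2065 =2.07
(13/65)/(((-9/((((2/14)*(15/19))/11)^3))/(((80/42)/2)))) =-500/21919518929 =-0.00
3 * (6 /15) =6 /5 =1.20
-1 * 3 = -3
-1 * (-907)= 907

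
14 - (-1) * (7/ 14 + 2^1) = 33/ 2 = 16.50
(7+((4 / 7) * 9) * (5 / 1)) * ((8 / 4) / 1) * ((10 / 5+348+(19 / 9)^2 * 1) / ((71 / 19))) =6206.20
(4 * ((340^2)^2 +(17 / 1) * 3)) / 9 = 5939271133.78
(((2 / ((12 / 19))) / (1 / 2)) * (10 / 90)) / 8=19 / 216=0.09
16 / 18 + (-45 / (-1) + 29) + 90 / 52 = 17929 / 234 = 76.62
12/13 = 0.92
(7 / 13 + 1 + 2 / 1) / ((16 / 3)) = 69 / 104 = 0.66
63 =63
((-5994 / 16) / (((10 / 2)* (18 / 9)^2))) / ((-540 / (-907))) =-100677 / 3200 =-31.46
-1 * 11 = -11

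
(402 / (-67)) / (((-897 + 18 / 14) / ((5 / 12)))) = 7 / 2508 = 0.00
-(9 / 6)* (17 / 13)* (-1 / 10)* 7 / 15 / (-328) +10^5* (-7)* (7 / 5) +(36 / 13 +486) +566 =-417422246519 / 426400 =-978945.23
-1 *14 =-14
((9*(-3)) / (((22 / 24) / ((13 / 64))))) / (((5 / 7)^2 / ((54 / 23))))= -1393119 / 50600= -27.53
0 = 0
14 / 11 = 1.27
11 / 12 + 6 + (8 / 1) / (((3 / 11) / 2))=787 / 12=65.58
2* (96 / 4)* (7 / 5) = 336 / 5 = 67.20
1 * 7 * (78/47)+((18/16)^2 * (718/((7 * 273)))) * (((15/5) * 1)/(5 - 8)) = 10674093/958048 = 11.14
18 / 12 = 3 / 2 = 1.50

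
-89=-89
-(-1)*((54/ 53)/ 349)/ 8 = 27/ 73988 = 0.00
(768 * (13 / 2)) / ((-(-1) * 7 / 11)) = 54912 / 7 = 7844.57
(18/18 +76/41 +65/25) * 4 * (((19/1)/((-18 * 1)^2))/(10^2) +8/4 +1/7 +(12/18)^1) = 356269147/5811750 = 61.30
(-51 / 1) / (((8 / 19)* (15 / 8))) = -323 / 5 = -64.60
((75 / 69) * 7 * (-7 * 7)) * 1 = -372.83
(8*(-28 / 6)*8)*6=-1792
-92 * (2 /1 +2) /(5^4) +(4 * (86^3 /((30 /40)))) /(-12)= -1590143312 /5625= -282692.14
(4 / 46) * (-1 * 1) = -2 / 23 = -0.09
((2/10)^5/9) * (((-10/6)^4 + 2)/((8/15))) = 787/1215000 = 0.00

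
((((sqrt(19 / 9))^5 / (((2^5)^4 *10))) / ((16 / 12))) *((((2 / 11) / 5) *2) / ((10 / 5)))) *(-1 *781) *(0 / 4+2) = -25631 *sqrt(19) / 4246732800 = -0.00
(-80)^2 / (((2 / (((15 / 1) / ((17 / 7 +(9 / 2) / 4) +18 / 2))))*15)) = 179200 / 703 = 254.91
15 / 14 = 1.07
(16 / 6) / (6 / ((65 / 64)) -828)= -130 / 40077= -0.00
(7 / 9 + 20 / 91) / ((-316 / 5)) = -4085 / 258804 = -0.02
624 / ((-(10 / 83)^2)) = -1074684 / 25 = -42987.36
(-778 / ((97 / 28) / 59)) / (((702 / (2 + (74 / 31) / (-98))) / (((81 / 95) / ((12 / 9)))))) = -619883559 / 25995515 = -23.85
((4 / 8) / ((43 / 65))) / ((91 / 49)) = 0.41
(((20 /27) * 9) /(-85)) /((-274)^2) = -1 /957219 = -0.00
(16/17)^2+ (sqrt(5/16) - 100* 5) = -144244/289+ sqrt(5)/4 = -498.56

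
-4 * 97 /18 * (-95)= 18430 /9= 2047.78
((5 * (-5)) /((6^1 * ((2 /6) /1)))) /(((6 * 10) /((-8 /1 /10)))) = 1 /6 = 0.17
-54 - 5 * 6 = -84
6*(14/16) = 21/4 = 5.25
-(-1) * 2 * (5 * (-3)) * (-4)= 120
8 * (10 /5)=16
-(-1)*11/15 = 11/15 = 0.73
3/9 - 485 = -1454/3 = -484.67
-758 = -758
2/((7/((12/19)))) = 24/133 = 0.18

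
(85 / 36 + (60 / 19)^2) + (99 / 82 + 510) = 278961347 / 532836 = 523.54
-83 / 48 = -1.73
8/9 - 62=-550/9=-61.11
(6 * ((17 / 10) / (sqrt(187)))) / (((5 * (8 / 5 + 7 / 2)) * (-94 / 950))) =-190 * sqrt(187) / 8789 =-0.30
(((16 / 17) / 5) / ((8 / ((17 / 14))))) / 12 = 0.00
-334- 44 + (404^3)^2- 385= 4347986536860933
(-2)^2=4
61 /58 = 1.05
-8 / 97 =-0.08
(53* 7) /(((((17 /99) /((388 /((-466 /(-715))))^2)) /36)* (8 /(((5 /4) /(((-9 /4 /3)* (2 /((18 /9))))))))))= -5300122544466750 /922913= -5742819252.16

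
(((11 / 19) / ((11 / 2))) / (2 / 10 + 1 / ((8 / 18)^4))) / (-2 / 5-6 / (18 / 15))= -12800 / 16960293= -0.00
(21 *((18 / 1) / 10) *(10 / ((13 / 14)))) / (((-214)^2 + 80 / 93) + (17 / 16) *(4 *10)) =984312 / 110839573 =0.01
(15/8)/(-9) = -5/24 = -0.21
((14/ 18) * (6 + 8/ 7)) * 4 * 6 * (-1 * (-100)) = 40000/ 3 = 13333.33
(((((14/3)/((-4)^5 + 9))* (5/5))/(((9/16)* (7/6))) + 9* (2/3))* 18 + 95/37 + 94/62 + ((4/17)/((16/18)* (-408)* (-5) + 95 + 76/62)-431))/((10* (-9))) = 124594877018307/35147500296650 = 3.54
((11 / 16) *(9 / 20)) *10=99 / 32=3.09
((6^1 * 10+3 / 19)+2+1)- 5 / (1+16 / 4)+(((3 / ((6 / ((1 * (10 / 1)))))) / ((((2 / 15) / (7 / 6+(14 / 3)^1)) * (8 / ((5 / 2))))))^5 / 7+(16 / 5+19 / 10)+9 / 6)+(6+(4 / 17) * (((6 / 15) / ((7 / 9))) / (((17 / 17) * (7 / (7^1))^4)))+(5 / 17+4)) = 2588588245141828078649 / 12138651320320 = 213251717.74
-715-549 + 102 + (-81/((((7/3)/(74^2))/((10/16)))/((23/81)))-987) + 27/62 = -7786966/217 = -35884.64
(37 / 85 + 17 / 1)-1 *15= 207 / 85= 2.44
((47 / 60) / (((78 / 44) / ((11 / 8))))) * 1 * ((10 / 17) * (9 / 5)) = 5687 / 8840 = 0.64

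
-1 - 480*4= -1921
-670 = -670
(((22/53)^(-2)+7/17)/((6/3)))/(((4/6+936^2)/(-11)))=-0.00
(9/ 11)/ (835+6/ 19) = 0.00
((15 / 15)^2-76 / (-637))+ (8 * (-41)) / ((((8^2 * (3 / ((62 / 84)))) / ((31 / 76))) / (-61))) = 226518023 / 6971328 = 32.49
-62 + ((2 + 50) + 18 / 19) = -172 / 19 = -9.05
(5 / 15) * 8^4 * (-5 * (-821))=16814080 / 3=5604693.33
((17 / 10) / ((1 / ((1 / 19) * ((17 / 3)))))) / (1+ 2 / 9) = 867 / 2090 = 0.41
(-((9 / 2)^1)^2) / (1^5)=-81 / 4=-20.25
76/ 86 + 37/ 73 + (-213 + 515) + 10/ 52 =24776613/ 81614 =303.58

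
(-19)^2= 361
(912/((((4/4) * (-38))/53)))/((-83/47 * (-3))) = -19928/83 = -240.10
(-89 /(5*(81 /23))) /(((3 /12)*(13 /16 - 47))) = 131008 /299295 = 0.44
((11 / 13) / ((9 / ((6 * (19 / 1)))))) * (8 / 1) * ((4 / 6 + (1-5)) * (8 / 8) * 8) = -267520 / 117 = -2286.50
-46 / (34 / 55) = -1265 / 17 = -74.41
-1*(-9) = 9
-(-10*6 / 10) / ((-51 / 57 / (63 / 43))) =-7182 / 731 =-9.82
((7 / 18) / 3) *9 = 7 / 6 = 1.17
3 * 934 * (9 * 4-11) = 70050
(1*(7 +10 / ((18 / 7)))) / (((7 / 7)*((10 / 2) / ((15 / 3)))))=98 / 9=10.89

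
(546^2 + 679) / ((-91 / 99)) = -4225815 / 13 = -325062.69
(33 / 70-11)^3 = -400315553 / 343000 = -1167.10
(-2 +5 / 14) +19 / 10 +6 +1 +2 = 324 / 35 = 9.26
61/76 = 0.80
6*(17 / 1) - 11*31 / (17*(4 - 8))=7277 / 68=107.01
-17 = -17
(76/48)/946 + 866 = 9830851/11352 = 866.00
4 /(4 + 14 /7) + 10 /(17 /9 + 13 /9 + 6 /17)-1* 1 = 671 /282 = 2.38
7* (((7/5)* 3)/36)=49/60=0.82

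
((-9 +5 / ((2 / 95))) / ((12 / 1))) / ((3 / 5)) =2285 / 72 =31.74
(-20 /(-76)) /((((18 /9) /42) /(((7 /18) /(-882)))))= -5 /2052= -0.00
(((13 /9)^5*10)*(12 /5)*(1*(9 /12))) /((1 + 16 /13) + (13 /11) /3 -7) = -106189798 /4104999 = -25.87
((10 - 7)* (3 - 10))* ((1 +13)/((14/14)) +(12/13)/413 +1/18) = -1358573/4602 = -295.21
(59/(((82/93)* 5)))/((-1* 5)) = -5487/2050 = -2.68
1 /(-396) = -1 /396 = -0.00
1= 1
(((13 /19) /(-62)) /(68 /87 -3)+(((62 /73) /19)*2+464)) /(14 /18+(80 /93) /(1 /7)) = 69322509315 /1015619654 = 68.26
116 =116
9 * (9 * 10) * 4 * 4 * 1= 12960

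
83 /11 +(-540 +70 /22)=-5822 /11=-529.27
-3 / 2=-1.50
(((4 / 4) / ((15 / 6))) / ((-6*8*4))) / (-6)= 1 / 2880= 0.00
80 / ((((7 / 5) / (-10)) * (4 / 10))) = -10000 / 7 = -1428.57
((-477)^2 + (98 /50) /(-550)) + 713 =3138327451 /13750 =228242.00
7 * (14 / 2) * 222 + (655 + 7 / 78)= 899581 / 78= 11533.09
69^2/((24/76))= 15076.50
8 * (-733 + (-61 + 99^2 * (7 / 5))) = 517096 / 5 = 103419.20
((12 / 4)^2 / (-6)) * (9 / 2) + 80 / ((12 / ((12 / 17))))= -139 / 68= -2.04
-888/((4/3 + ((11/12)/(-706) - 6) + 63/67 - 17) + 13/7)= 3528350784/74979535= 47.06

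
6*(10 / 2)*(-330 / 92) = -2475 / 23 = -107.61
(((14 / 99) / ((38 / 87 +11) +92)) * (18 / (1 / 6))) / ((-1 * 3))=-4872 / 98989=-0.05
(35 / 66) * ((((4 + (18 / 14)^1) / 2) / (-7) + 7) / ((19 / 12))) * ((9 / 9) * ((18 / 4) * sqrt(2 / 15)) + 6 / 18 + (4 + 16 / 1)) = 48.74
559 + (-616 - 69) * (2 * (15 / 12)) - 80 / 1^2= -1233.50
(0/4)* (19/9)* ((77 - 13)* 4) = 0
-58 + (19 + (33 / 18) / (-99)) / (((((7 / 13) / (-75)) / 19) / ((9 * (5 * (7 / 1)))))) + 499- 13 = -31646019 / 2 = -15823009.50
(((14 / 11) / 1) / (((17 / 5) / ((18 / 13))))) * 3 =3780 / 2431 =1.55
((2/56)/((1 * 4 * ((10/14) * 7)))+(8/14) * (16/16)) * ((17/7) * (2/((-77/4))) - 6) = -108177/30184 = -3.58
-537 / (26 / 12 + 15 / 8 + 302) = -12888 / 7345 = -1.75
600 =600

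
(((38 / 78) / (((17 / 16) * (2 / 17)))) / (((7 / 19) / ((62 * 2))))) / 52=89528 / 3549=25.23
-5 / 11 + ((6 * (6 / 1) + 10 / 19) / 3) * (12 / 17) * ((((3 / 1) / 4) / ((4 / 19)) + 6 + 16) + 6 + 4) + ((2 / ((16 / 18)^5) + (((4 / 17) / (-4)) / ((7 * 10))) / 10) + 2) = 310.79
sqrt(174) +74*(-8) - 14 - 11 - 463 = -1080 +sqrt(174) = -1066.81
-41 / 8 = -5.12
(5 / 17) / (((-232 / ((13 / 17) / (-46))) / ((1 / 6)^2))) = 65 / 111031488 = 0.00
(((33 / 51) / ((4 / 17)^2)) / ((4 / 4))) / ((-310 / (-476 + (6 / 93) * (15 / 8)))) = 17.94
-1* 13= -13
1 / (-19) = -1 / 19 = -0.05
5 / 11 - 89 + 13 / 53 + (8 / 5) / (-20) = -1288141 / 14575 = -88.38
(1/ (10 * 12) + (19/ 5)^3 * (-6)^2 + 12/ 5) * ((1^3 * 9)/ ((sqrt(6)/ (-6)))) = -17800203 * sqrt(6)/ 1000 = -43601.41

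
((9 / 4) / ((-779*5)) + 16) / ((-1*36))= -249271 / 560880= -0.44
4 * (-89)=-356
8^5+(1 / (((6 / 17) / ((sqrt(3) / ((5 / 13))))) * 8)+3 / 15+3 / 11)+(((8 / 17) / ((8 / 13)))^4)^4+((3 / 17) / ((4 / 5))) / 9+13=221 * sqrt(3) / 240+1052823679011481940506940467 / 32116386637940133197460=32783.11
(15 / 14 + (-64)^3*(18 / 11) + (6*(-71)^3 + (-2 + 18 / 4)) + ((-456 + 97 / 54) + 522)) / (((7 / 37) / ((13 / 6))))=-5152709930017 / 174636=-29505428.03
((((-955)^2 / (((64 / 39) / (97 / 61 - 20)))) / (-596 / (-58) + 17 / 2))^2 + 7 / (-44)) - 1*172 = 149092466326935183502825 / 502079947776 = 296949653112.72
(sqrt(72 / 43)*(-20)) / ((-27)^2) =-40*sqrt(86) / 10449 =-0.04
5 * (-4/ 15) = -4/ 3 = -1.33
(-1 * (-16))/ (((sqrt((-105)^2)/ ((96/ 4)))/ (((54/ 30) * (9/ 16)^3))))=6561/ 5600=1.17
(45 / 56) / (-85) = -9 / 952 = -0.01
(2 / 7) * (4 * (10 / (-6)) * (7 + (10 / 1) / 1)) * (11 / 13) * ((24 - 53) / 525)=43384 / 28665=1.51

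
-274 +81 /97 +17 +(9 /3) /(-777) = -6435729 /25123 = -256.17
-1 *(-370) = 370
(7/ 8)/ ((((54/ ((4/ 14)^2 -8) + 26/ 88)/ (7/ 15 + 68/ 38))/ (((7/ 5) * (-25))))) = 33617969/ 3174330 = 10.59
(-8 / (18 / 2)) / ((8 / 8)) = -8 / 9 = -0.89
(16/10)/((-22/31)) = -124/55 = -2.25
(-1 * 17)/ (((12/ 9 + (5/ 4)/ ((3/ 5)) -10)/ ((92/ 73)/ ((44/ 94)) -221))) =-452676/ 803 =-563.73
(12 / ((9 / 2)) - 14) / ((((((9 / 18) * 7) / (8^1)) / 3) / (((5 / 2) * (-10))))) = 13600 / 7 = 1942.86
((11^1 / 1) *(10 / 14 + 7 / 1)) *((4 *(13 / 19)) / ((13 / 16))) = 38016 / 133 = 285.83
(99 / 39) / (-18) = -11 / 78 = -0.14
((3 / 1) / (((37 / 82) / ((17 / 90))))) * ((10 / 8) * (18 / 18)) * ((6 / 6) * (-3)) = -697 / 148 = -4.71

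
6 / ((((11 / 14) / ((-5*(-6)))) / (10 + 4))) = 35280 / 11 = 3207.27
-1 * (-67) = 67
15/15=1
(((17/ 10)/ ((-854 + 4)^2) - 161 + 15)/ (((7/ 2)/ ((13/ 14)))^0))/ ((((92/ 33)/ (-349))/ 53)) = 37875381439599/ 39100000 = 968679.83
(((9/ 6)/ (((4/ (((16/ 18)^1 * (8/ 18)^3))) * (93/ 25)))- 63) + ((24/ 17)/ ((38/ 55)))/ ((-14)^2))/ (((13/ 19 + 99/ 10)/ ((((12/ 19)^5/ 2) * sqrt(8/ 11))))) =-2076083064586240 * sqrt(22)/ 38189433834064359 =-0.25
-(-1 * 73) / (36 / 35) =2555 / 36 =70.97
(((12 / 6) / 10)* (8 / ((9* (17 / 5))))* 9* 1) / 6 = 4 / 51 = 0.08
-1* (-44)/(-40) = -11/10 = -1.10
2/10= 0.20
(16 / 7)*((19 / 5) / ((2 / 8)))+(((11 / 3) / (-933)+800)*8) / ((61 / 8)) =874.08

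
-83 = -83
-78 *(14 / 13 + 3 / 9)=-110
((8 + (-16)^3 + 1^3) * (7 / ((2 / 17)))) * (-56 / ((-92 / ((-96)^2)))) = -31375604736 / 23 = -1364156727.65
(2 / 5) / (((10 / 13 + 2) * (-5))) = -13 / 450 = -0.03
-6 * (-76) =456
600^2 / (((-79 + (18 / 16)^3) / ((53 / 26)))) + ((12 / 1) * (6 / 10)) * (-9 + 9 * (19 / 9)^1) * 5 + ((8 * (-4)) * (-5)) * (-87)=-11886145320 / 516347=-23019.69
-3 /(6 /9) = -9 /2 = -4.50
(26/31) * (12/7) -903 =-195639/217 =-901.56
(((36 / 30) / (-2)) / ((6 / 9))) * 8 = -36 / 5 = -7.20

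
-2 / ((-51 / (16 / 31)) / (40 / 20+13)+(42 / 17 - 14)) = 2720 / 24639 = 0.11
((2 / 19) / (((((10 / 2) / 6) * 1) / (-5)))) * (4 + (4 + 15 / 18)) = -106 / 19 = -5.58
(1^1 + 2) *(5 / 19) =15 / 19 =0.79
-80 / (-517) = 80 / 517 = 0.15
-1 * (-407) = 407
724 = 724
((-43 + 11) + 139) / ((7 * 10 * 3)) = 107 / 210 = 0.51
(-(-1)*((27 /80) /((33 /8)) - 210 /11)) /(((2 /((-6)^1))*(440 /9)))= 56457 /48400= 1.17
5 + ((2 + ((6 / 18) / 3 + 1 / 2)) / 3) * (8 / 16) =587 / 108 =5.44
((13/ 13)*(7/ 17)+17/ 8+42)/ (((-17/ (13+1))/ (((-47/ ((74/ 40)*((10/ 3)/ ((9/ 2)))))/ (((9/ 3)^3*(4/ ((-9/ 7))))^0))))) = 53804331/ 42772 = 1257.93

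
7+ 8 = 15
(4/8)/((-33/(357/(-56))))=17/176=0.10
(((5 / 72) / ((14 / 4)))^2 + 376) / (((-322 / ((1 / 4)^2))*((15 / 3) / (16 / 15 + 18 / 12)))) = -262652819 / 7010841600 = -0.04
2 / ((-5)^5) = -2 / 3125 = -0.00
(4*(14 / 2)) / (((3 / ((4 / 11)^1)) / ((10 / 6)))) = 560 / 99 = 5.66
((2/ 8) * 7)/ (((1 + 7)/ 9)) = 63/ 32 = 1.97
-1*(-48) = 48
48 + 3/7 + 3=360/7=51.43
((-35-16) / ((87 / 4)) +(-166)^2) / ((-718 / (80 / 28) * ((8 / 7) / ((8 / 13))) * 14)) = -3995280 / 947401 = -4.22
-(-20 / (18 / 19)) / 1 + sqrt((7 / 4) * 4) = sqrt(7) + 190 / 9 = 23.76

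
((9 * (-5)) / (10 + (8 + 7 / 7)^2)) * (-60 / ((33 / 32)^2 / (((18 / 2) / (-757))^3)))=-223948800 / 4776550802023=-0.00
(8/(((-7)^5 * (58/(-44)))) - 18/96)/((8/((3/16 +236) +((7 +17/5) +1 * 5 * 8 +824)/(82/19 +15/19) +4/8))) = -4620121549719/484127651840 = -9.54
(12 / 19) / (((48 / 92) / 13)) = 299 / 19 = 15.74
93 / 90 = 1.03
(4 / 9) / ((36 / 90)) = 10 / 9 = 1.11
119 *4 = 476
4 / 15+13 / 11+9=1724 / 165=10.45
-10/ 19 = -0.53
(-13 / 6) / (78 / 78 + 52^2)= -13 / 16230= -0.00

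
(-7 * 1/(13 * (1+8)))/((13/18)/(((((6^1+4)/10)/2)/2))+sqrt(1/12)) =-0.02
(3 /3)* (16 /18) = 8 /9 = 0.89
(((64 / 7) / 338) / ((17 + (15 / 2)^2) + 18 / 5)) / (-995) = -128 / 361835929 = -0.00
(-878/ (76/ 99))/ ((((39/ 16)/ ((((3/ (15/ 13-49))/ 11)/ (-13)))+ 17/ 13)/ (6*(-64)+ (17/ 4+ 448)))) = -154243089/ 10987415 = -14.04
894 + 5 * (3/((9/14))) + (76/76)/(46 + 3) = 134851/147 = 917.35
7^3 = 343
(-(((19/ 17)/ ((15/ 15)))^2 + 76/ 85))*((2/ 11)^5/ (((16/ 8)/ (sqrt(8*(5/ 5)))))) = -99104*sqrt(2)/ 232718695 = -0.00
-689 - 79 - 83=-851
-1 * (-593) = 593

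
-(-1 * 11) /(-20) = -11 /20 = -0.55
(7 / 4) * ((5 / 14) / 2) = 5 / 16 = 0.31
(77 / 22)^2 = 49 / 4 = 12.25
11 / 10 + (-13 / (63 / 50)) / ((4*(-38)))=27959 / 23940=1.17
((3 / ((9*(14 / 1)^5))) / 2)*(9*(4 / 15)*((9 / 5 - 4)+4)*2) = 9 / 3361400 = 0.00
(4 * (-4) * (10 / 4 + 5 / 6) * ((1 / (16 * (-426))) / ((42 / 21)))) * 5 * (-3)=-25 / 426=-0.06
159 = 159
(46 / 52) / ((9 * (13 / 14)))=0.11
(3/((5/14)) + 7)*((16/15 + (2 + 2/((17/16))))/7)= 10.89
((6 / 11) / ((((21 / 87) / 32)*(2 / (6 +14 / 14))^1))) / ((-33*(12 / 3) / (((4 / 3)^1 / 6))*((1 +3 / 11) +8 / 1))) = -232 / 5049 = -0.05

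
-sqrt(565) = -23.77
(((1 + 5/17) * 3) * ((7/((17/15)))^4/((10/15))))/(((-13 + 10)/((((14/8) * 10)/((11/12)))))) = -76576893750/1419857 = -53932.82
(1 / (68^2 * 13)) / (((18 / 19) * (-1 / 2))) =-19 / 541008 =-0.00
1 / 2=0.50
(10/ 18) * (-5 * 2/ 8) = -25/ 36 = -0.69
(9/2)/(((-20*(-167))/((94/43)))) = 423/143620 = 0.00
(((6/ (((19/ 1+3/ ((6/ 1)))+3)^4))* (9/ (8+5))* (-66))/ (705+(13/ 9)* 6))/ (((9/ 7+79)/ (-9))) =0.00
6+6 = 12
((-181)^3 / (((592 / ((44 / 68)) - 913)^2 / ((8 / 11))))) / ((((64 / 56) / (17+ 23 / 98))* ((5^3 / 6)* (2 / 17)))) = -624289062221 / 85750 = -7280338.92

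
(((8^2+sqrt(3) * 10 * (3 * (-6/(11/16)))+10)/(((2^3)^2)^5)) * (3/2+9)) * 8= 777/134217728 - 945 * sqrt(3)/46137344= -0.00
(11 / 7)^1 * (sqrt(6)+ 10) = 19.56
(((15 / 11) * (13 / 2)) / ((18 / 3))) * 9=585 / 44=13.30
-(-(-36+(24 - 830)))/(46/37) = -677.26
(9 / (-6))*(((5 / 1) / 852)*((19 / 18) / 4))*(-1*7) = 665 / 40896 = 0.02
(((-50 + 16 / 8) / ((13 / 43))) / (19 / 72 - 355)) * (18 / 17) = 2674944 / 5644561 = 0.47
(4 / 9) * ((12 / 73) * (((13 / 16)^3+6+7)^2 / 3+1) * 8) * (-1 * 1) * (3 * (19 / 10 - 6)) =128103666593 / 287047680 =446.28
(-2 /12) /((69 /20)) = -10 /207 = -0.05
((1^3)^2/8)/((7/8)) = 1/7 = 0.14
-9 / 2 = -4.50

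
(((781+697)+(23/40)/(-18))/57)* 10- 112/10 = 5090861/20520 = 248.09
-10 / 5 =-2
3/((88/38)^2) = 1083/1936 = 0.56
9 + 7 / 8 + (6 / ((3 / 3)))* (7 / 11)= 1205 / 88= 13.69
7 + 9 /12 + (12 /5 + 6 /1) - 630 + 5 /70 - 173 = -110149 /140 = -786.78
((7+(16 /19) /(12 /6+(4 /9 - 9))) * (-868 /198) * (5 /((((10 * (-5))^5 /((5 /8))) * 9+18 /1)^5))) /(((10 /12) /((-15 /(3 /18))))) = -8357755 /948090109944447573569420018222318713555364029155708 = -0.00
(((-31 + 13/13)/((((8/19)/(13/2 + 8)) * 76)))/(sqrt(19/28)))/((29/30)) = -225 * sqrt(133)/152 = -17.07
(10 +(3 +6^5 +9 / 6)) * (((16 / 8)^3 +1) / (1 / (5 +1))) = 420687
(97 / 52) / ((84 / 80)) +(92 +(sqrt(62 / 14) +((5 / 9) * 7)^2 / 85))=sqrt(217) / 7 +11773154 / 125307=96.06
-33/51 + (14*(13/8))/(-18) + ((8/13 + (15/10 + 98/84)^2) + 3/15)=478597/79560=6.02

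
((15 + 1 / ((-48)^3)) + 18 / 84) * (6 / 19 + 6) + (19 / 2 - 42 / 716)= 11577086855 / 109702656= 105.53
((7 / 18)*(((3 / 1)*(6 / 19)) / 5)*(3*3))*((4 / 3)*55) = 924 / 19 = 48.63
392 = 392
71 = 71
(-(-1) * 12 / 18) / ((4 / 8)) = 1.33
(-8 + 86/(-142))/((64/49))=-29939/4544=-6.59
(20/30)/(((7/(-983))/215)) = -20128.10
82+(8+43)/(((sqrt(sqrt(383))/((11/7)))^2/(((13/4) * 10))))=82+401115 * sqrt(383)/37534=291.14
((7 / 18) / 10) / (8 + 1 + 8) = 7 / 3060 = 0.00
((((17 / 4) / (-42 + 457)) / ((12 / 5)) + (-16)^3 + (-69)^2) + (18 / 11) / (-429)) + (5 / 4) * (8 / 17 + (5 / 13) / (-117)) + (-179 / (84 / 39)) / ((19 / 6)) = 353301308989835 / 552602978928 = 639.34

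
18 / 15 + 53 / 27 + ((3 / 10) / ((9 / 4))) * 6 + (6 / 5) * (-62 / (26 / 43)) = -208991 / 1755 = -119.08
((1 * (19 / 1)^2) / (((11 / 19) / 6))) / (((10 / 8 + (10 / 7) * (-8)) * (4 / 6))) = -30324 / 55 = -551.35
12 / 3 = 4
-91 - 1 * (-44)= -47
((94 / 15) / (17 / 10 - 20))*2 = -376 / 549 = -0.68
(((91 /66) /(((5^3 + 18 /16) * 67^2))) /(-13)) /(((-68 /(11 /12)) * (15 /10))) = 7 /4157990118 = 0.00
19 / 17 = 1.12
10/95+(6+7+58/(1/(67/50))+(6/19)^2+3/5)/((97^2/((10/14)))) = 0.11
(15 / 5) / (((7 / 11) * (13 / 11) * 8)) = 363 / 728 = 0.50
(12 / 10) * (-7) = -42 / 5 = -8.40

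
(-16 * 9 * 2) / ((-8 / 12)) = 432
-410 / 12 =-205 / 6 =-34.17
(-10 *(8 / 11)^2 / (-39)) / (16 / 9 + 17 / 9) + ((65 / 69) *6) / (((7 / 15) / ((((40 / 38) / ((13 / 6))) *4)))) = 1247773760 / 52929877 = 23.57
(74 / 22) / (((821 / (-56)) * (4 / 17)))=-8806 / 9031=-0.98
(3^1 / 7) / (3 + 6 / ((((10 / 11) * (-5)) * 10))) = 250 / 1673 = 0.15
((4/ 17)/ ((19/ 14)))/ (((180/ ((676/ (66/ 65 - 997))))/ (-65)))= 7997080/ 188196273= 0.04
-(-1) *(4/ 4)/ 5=1/ 5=0.20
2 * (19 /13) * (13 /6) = 19 /3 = 6.33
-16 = -16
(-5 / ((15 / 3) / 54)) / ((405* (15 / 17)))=-34 / 225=-0.15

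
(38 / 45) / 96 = 19 / 2160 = 0.01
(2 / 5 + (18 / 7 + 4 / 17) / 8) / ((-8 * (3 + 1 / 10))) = -0.03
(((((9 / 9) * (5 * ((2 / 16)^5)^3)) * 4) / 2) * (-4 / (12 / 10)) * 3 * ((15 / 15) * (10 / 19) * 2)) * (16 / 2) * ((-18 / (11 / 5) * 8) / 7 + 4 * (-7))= 89875 / 100536594464768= 0.00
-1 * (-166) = 166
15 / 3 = 5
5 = 5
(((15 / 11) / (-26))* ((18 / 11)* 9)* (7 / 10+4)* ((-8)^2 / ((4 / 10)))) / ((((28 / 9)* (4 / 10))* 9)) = -571050 / 11011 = -51.86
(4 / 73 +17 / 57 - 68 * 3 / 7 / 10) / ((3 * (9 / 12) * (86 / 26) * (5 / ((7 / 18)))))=-9698182 / 362319075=-0.03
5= 5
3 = 3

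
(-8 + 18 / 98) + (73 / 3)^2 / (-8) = -288697 / 3528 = -81.83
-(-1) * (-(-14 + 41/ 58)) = 771/ 58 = 13.29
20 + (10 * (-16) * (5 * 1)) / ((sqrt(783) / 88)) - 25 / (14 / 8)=40 / 7 - 70400 * sqrt(87) / 261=-2510.18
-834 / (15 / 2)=-556 / 5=-111.20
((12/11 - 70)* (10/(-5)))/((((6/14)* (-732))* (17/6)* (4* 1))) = -2653/68442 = -0.04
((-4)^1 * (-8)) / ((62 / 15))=240 / 31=7.74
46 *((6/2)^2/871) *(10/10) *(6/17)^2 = 14904/251719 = 0.06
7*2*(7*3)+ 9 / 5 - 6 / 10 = 1476 / 5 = 295.20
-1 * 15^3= -3375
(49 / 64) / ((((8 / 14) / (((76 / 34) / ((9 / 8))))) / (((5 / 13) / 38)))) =1715 / 63648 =0.03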